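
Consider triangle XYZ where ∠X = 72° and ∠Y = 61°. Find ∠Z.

The interior angles sum to 180°: angle Z = 180 - 72 - 61 = 47°.
The triangle is acute (angles 72°, 61°, 47°).

47 degrees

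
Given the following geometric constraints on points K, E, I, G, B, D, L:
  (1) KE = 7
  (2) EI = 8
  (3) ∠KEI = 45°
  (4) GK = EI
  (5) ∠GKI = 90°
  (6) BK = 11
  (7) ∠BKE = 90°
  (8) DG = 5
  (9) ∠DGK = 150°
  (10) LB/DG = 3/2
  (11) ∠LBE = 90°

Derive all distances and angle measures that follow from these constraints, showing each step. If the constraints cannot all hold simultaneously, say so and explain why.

The constraints are consistent.

From the given relations:
  GK = EI = 8
  LB = 3/2·DG = 3/2·5 ≈ 7.5

Step 1: From KE = 7, EI = 8, and ∠KEI = 45°, by the law of cosines:
  KI² = KE² + EI² - 2·KE·EI·cos(45°) = 49 + 64 - 79.2 = 33.8
  KI ≈ 5.81

Step 2: From KG = 8, GD = 5, and ∠KGD = 150°, by the law of cosines:
  KD² = KG² + GD² - 2·KG·GD·cos(150°) = 64 + 25 + 69.28 = 158.3
  KD ≈ 12.58

Step 3: From EK = 7, KB = 11, and ∠EKB = 90°, by the law of cosines:
  EB² = EK² + KB² - 2·EK·KB·cos(90°) = 49 + 121 - 0 = 170
  EB = √170

Step 4: From EB = √170, BL = 7.5, and ∠EBL = 90°, by the law of cosines:
  EL² = EB² + BL² - 2·EB·BL·cos(90°) = 170 + 56.25 - 0 = 226.3
  EL ≈ 15.04

Step 5: From IK = 5.81, KG = 8, and ∠IKG = 90°, by the law of cosines:
  IG² = IK² + KG² - 2·IK·KG·cos(90°) = 33.8 + 64 - 0 = 97.8
  IG ≈ 9.89

Step 6: From KD = 12.58, KG = 8, DG = 5, by the inverse law of cosines:
  cos(∠DKG) = (KD² + KG² - DG²) / (2·KD·KG)
  ∠DKG = 11.46°

Step 7: From KE = 7, KI = 5.81, EI = 8, by the inverse law of cosines:
  cos(∠EKI) = (KE² + KI² - EI²) / (2·KE·KI)
  ∠EKI = 76.64°

Step 8: From EB = √170, EK = 7, BK = 11, by the inverse law of cosines:
  cos(∠BEK) = (EB² + EK² - BK²) / (2·EB·EK)
  ∠BEK = 57.53°

Step 9: From IE = 8, IK = 5.81, EK = 7, by the inverse law of cosines:
  cos(∠EIK) = (IE² + IK² - EK²) / (2·IE·IK)
  ∠EIK = 58.36°

Step 10: From BE = √170, BK = 11, EK = 7, by the inverse law of cosines:
  cos(∠EBK) = (BE² + BK² - EK²) / (2·BE·BK)
  ∠EBK = 32.47°

Step 11: From DG = 5, DK = 12.58, GK = 8, by the inverse law of cosines:
  cos(∠GDK) = (DG² + DK² - GK²) / (2·DG·DK)
  ∠GDK = 18.54°

Step 12: From EB = √170, EL = 15.04, BL = 7.5, by the inverse law of cosines:
  cos(∠BEL) = (EB² + EL² - BL²) / (2·EB·EL)
  ∠BEL = 29.91°

Step 13: From IG = 9.89, IK = 5.81, GK = 8, by the inverse law of cosines:
  cos(∠GIK) = (IG² + IK² - GK²) / (2·IG·IK)
  ∠GIK = 53.99°

Step 14: From GI = 9.89, GK = 8, IK = 5.81, by the inverse law of cosines:
  cos(∠IGK) = (GI² + GK² - IK²) / (2·GI·GK)
  ∠IGK = 36.01°

Step 15: From LB = 7.5, LE = 15.04, BE = √170, by the inverse law of cosines:
  cos(∠BLE) = (LB² + LE² - BE²) / (2·LB·LE)
  ∠BLE = 60.09°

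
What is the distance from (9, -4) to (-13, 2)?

d = sqrt((-13 - 9)^2 + (2 - -4)^2)
d = sqrt(-22^2 + 6^2)
d = sqrt(484 + 36)
d = sqrt(520) = 2*sqrt(130)

2*sqrt(130)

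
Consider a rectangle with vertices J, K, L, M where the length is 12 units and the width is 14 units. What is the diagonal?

d = sqrt(12^2 + 14^2) = sqrt(340) = 2*sqrt(85)

2*sqrt(85)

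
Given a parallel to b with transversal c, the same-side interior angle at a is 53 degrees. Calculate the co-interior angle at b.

Co-interior angles (same-side interior) formed by parallel lines and a transversal are supplementary (sum to 180 degrees).
The given angle is 53 degrees.
The co-interior angle = 180 - 53 = 127 degrees.

127 degrees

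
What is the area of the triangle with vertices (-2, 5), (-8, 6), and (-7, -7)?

Using the Shoelace formula for a triangle:
Area = (1/2)|x0(y1 - y2) + x1(y2 - y0) + x2(y0 - y1)|
Area = (1/2)|-2(6 - -7) + -8(-7 - 5) + -7(5 - 6)|
Area = (1/2)|-26 + 96 + 7|
Area = (1/2)|77|
Area = (1/2)(77)
Area = 77/2

77/2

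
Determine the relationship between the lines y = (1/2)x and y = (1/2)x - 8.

Slope of line 1: m1 = 1/2
Slope of line 2: m2 = 1/2
m1 = m2, so the lines are parallel.

Parallel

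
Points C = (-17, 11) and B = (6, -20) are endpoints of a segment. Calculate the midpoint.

The midpoint is the point halfway along the segment.
Move half the horizontal distance: -17 + (6 - -17)/2 = -17 + 23/2 = -11/2
Move half the vertical distance: 11 + (-20 - 11)/2 = 11 + -31/2 = -9/2
Midpoint = (-11/2, -9/2)

(-11/2, -9/2)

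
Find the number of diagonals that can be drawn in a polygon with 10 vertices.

The number of diagonals in an n-gon is n(n - 3)/2.
For n = 10: 10(10 - 3)/2 = 10 × 7 / 2 = 35.

35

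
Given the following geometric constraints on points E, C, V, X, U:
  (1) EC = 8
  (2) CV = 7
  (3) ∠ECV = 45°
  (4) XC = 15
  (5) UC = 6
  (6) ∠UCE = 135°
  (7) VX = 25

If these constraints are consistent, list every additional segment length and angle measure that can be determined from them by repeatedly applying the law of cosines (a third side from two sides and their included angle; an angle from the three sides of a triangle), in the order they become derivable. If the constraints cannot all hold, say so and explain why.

These constraints are not satisfiable: by the triangle inequality in triangle CVX, (2) CV = 7 and (4) XC = 15 force VX ≤ 7 + 15 = 22, but (7) says VX = 25. No planar figure meets all of them, so nothing further can be derived.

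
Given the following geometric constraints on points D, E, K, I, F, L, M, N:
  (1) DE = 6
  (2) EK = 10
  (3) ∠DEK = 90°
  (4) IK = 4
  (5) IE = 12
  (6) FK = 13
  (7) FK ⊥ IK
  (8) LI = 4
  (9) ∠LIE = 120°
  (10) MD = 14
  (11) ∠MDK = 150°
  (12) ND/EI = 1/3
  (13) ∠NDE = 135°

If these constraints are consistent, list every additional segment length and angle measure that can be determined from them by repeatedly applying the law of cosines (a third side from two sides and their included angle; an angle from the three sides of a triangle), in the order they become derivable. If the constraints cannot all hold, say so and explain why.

The constraints are consistent. Derivable facts, in order:
After 1 step:
- DK = 2·√34
- EL = 4·√13
- EN ≈ 9.27
- IF = √185
- ∠EIK = 51.32°
- ∠EKI = 110.49°
- ∠IEK = 18.19°
After 2 steps:
- KM ≈ 24.79
- ∠DEN = 17.76°
- ∠DKE = 30.96°
- ∠DNE = 27.24°
- ∠EDK = 59.04°
- ∠ELI = 46.1°
- ∠FIK = 72.9°
- ∠IEL = 13.9°
- ∠IFK = 17.1°
After 3 steps:
- ∠DKM = 16.4°
- ∠DMK = 13.6°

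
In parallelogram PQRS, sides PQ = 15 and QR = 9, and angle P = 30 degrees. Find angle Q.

Consecutive angles are supplementary: angle Q = 180 - 30 = 150 degrees.

150 degrees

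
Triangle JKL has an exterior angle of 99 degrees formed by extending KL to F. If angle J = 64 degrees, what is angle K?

The exterior angle theorem states that an exterior angle equals the sum of the two non-adjacent interior angles.
So 99 = 64 + angle K, which gives angle K = 99 - 64 = 35 degrees.

35 degrees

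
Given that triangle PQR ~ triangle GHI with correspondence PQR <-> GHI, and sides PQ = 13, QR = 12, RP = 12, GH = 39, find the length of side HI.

Similar triangles have proportional sides. Setting up the proportion:
GH / PQ = HI / QR
39 / 13 = HI / 12
HI = 12 * 39 / 13 = 36.

36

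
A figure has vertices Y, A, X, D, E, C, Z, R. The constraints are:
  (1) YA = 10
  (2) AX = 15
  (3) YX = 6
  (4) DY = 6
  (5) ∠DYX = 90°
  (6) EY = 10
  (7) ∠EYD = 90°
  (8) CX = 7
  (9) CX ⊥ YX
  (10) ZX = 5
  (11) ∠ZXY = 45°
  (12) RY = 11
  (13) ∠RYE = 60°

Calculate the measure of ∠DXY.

Step 1: By the law of cosines on triangle XYD: XD² = 6² + 6² − 2·6·6·cos(90°) = 72, so XD = 6·√2.
Step 2: By the inverse law of cosines on triangle DXY: cos(∠DXY) = ((6·√2)² + 6² − 6²) / (2·6·√2·6) = 72/101.82 = 0.7071, so ∠DXY = 45°.

Therefore, the measure of angle ∠DXY = 45°.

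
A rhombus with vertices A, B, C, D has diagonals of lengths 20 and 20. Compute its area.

Area of a rhombus = (d1 * d2) / 2
Area = (20 * 20) / 2
Area = 400 / 2
Area = 200

200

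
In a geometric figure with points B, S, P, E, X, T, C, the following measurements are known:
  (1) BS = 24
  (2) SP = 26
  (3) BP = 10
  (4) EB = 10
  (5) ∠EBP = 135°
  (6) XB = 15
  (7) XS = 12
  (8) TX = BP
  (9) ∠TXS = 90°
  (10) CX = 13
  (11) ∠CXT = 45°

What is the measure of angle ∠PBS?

Step 1: By the inverse law of cosines on triangle PBS: cos(∠PBS) = (10² + 24² − 26²) / (2·10·24) = 0/480 = 0, so ∠PBS = 90°.

Therefore, the measure of angle ∠PBS = 90°.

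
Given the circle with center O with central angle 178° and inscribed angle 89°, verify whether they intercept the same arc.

By the inscribed angle theorem, if both angles subtend the same arc, the inscribed angle must be half the central angle.
Half of 178° = 89°, which equals the given inscribed angle of 89°.
Therefore, yes, they correspond to the same arc.

Yes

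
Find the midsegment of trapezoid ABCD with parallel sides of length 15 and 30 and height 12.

The midsegment of a trapezoid = (base1 + base2) / 2
midsegment = (15 + 30) / 2
midsegment = 45 / 2
midsegment = 45/2

45/2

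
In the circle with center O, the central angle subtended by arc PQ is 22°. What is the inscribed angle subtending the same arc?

By the inscribed angle theorem, the inscribed angle is half the central angle.
Inscribed angle = 22° / 2 = 11°

11°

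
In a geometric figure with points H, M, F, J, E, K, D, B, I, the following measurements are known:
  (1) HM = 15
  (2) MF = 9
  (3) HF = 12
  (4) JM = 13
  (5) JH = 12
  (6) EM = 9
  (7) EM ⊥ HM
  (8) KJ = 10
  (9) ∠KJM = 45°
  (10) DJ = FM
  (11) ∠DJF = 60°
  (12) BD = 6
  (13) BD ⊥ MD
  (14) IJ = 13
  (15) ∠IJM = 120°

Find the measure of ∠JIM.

Step 1: By the law of cosines on triangle IJM: IM² = 13² + 13² − 2·13·13·cos(120°) = 507, so IM = 13·√3.
Step 2: By the inverse law of cosines on triangle JIM: cos(∠JIM) = (13² + (13·√3)² − 13²) / (2·13·13·√3) = 507/585.43 = 0.866, so ∠JIM = 30°.

Therefore, the measure of angle ∠JIM = 30°.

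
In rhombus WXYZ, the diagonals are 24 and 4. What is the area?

Area = (24 * 4) / 2 = 96 / 2 = 48

48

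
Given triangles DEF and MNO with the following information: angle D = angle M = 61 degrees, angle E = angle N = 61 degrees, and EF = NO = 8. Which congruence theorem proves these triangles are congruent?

Consider the given information: angle D = angle M = 61 degrees, angle E = angle N = 61 degrees, and EF = NO = 8
This is not SAS or ASA: SAS requires two sides and the included angle between them. ASA requires two angles and the side between them.
The correct criterion is AAS. Two pairs of corresponding angles and a non-included side are equal (Angle-Angle-Side).

AAS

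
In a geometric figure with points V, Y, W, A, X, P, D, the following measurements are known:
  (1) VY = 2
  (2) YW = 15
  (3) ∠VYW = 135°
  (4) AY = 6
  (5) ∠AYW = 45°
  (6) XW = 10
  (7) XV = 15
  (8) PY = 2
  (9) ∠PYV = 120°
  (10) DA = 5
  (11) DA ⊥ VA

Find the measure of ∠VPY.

Step 1: By the law of cosines on triangle PYV: PV² = 2² + 2² − 2·2·2·cos(120°) = 12, so PV = 2·√3.
Step 2: By the inverse law of cosines on triangle VPY: cos(∠VPY) = ((2·√3)² + 2² − 2²) / (2·2·√3·2) = 12/13.86 = 0.866, so ∠VPY = 30°.

Therefore, the measure of angle ∠VPY = 30°.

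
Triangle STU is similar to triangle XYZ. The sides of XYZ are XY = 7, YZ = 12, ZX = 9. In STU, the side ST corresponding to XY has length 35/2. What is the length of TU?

Since the triangles are similar, the ratio of corresponding sides is constant.
Scale factor k = ST / XY = 35/2 / 7 = 5/2
TU = k * YZ = 5/2 * 12 = 30

30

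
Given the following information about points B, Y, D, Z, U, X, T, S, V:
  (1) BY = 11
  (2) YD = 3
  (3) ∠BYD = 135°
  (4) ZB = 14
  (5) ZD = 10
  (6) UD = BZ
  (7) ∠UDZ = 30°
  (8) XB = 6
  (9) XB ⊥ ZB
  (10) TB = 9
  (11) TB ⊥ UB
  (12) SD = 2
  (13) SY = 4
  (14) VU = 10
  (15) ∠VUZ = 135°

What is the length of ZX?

Step 1: By the law of cosines on triangle ZBX: ZX² = 14² + 6² − 2·14·6·cos(90°) = 232, so ZX = 2·√58.

Therefore, the length of ZX = 2·√58.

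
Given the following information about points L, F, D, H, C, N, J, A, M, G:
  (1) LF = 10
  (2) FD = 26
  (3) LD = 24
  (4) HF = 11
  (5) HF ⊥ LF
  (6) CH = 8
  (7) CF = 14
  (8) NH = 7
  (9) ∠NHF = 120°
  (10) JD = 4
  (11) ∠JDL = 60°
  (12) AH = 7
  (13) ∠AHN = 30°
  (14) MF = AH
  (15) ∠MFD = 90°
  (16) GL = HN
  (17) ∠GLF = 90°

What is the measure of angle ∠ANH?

Step 1: By the law of cosines on triangle NHA: NA² = 7² + 7² − 2·7·7·cos(30°) = 13.13, so NA ≈ 3.62.
Step 2: By the inverse law of cosines on triangle ANH: cos(∠ANH) = (3.62² + 7² − 7²) / (2·3.62·7) = 13.13/50.73 = 0.2588, so ∠ANH = 75°.

Therefore, the measure of angle ∠ANH = 75°.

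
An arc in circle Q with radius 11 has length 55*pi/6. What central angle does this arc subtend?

Arc length L = 2πr × θ/360, so θ = 360L / (2πr).
θ = 360 × 55*pi/6 / (2π × 11)
θ = 150°
θ = 150°

150°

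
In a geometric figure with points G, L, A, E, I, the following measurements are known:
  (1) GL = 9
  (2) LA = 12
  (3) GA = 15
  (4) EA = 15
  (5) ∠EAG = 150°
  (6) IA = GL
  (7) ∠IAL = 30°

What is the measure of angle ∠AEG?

Step 1: By the law of cosines on triangle EAG: EG² = 15² + 15² − 2·15·15·cos(150°) = 839.71, so EG ≈ 28.98.
Step 2: By the inverse law of cosines on triangle AEG: cos(∠AEG) = (15² + 28.98² − 15²) / (2·15·28.98) = 839.71/869.33 = 0.9659, so ∠AEG = 15°.

Therefore, the measure of angle ∠AEG = 15°.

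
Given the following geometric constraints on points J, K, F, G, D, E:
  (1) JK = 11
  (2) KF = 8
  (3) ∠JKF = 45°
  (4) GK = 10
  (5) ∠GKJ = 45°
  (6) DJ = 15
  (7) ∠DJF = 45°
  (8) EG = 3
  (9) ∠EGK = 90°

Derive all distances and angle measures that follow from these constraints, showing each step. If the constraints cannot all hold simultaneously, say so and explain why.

The constraints are consistent.

Step 1: From JK = 11, KF = 8, and ∠JKF = 45°, by the law of cosines:
  JF² = JK² + KF² - 2·JK·KF·cos(45°) = 121 + 64 - 124.5 = 60.55
  JF ≈ 7.78

Step 2: From JK = 11, KG = 10, and ∠JKG = 45°, by the law of cosines:
  JG² = JK² + KG² - 2·JK·KG·cos(45°) = 121 + 100 - 155.6 = 65.44
  JG ≈ 8.09

Step 3: From KG = 10, GE = 3, and ∠KGE = 90°, by the law of cosines:
  KE² = KG² + GE² - 2·KG·GE·cos(90°) = 100 + 9 - 0 = 109
  KE = √109

Step 4: From FJ = 7.78, JD = 15, and ∠FJD = 45°, by the law of cosines:
  FD² = FJ² + JD² - 2·FJ·JD·cos(45°) = 60.55 + 225 - 165.1 = 120.5
  FD ≈ 10.98

Step 5: From JF = 7.78, JK = 11, FK = 8, by the inverse law of cosines:
  cos(∠FJK) = (JF² + JK² - FK²) / (2·JF·JK)
  ∠FJK = 46.63°

Step 6: From JG = 8.09, JK = 11, GK = 10, by the inverse law of cosines:
  cos(∠GJK) = (JG² + JK² - GK²) / (2·JG·JK)
  ∠GJK = 60.94°

Step 7: From KE = √109, KG = 10, EG = 3, by the inverse law of cosines:
  cos(∠EKG) = (KE² + KG² - EG²) / (2·KE·KG)
  ∠EKG = 16.7°

Step 8: From FJ = 7.78, FK = 8, JK = 11, by the inverse law of cosines:
  cos(∠JFK) = (FJ² + FK² - JK²) / (2·FJ·FK)
  ∠JFK = 88.37°

Step 9: From GJ = 8.09, GK = 10, JK = 11, by the inverse law of cosines:
  cos(∠JGK) = (GJ² + GK² - JK²) / (2·GJ·GK)
  ∠JGK = 74.06°

Step 10: From EG = 3, EK = √109, GK = 10, by the inverse law of cosines:
  cos(∠GEK) = (EG² + EK² - GK²) / (2·EG·EK)
  ∠GEK = 73.3°

Step 11: From FD = 10.98, FJ = 7.78, DJ = 15, by the inverse law of cosines:
  cos(∠DFJ) = (FD² + FJ² - DJ²) / (2·FD·FJ)
  ∠DFJ = 104.92°

Step 12: From DF = 10.98, DJ = 15, FJ = 7.78, by the inverse law of cosines:
  cos(∠FDJ) = (DF² + DJ² - FJ²) / (2·DF·DJ)
  ∠FDJ = 30.08°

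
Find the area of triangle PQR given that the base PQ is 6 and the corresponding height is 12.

Area = (1/2)(6)(12) = 36

36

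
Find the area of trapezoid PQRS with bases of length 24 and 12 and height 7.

A trapezoid's area equals the midsegment times the height.
The midsegment is (24 + 12) / 2 = 18.
Area = 18 * 7 = 126.

126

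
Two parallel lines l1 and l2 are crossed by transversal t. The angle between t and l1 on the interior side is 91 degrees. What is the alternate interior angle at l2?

Alternate interior angles formed by parallel lines and a transversal are equal.
The given angle is 91 degrees.
The alternate interior angle = 91 degrees.

91 degrees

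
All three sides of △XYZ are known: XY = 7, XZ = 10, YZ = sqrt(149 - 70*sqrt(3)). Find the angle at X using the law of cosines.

cos(X) = (7² + 10² - (sqrt(149 - 70*sqrt(3)))²) / (2 × 7 × 10) = sqrt(3)/2, so X = arccos(sqrt(3)/2) = 30°.

30°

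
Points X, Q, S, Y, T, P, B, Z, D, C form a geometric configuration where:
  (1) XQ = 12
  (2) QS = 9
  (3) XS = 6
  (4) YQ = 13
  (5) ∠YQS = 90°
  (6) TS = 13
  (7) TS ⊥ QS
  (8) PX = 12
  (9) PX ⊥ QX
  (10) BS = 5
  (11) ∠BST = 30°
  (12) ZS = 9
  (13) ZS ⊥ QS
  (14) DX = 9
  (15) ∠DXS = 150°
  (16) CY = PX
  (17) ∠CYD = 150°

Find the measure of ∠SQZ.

Step 1: By the law of cosines on triangle QSZ: QZ² = 9² + 9² − 2·9·9·cos(90°) = 162, so QZ = 9·√2.
Step 2: By the inverse law of cosines on triangle SQZ: cos(∠SQZ) = (9² + (9·√2)² − 9²) / (2·9·9·√2) = 162/229.1 = 0.7071, so ∠SQZ = 45°.

Therefore, the measure of angle ∠SQZ = 45°.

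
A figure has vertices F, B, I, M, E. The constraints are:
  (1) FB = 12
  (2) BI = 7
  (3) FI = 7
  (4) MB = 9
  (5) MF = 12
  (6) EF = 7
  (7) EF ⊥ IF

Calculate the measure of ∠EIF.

Step 1: By the law of cosines on triangle IFE: IE² = 7² + 7² − 2·7·7·cos(90°) = 98, so IE = 7·√2.
Step 2: By the inverse law of cosines on triangle EIF: cos(∠EIF) = ((7·√2)² + 7² − 7²) / (2·7·√2·7) = 98/138.59 = 0.7071, so ∠EIF = 45°.

Therefore, the measure of angle ∠EIF = 45°.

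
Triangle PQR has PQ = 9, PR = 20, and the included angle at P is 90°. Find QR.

The included angle is 90°, so the triangle is right-angled at P. The opposite side QR is the hypotenuse.
By the Pythagorean theorem: QR = sqrt(9^2 + 20^2) = sqrt(481) = sqrt(481).

sqrt(481)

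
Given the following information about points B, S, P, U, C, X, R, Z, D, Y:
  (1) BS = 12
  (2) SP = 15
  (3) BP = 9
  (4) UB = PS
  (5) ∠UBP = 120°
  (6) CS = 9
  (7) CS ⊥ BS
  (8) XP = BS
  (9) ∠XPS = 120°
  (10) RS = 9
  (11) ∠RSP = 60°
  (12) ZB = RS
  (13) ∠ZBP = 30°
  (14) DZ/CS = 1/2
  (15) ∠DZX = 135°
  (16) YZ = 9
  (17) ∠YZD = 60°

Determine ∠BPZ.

From the given relations: ZB = RS = 9.
Step 1: By the law of cosines on triangle PBZ: PZ² = 9² + 9² − 2·9·9·cos(30°) = 21.7, so PZ ≈ 4.66.
Step 2: By the inverse law of cosines on triangle BPZ: cos(∠BPZ) = (9² + 4.66² − 9²) / (2·9·4.66) = 21.7/83.86 = 0.2588, so ∠BPZ = 75°.

Therefore, the measure of angle ∠BPZ = 75°.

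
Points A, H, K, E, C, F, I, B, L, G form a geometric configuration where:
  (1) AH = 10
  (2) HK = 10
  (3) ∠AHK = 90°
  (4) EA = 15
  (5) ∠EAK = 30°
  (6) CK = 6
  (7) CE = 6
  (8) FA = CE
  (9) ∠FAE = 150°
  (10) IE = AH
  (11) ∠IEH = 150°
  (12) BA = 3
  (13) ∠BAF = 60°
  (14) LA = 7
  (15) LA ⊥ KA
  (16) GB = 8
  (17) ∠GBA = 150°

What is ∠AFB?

From the given relations: FA = CE = 6.
Step 1: By the law of cosines on triangle FAB: FB² = 6² + 3² − 2·6·3·cos(60°) = 27, so FB = 3·√3.
Step 2: By the inverse law of cosines on triangle AFB: cos(∠AFB) = (6² + (3·√3)² − 3²) / (2·6·3·√3) = 54/62.35 = 0.866, so ∠AFB = 30°.

Therefore, the measure of angle ∠AFB = 30°.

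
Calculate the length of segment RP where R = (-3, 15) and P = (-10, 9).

d = sqrt((-7)^2 + (-6)^2) = sqrt(85)

sqrt(85)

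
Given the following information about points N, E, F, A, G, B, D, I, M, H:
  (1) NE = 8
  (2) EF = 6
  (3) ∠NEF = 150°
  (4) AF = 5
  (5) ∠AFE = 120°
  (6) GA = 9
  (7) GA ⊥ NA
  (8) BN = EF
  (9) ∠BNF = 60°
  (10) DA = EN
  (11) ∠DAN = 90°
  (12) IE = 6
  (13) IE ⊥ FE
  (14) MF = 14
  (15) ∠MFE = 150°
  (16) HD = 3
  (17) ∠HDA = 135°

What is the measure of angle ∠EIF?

Step 1: By the law of cosines on triangle IEF: IF² = 6² + 6² − 2·6·6·cos(90°) = 72, so IF = 6·√2.
Step 2: By the inverse law of cosines on triangle EIF: cos(∠EIF) = (6² + (6·√2)² − 6²) / (2·6·6·√2) = 72/101.82 = 0.7071, so ∠EIF = 45°.

Therefore, the measure of angle ∠EIF = 45°.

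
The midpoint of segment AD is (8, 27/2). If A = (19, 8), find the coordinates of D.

Using the midpoint formula: M = ((x1 + x2)/2, (y1 + y2)/2)
We know M = (8, 27/2) and A = (19, 8)
For x: 8 = (19 + x2)/2, so x2 = 2*8 - 19 = -3
For y: 27/2 = (8 + y2)/2, so y2 = 2*27/2 - 8 = 19
D = (-3, 19)

(-3, 19)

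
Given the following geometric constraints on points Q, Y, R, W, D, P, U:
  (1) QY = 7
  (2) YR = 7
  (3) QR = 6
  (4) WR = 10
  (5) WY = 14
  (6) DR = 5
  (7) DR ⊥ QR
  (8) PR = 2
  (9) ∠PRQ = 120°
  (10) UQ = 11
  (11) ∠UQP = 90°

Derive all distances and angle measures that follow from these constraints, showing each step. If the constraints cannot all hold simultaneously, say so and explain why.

The constraints are consistent.

Step 1: From QR = 6, RD = 5, and ∠QRD = 90°, by the law of cosines:
  QD² = QR² + RD² - 2·QR·RD·cos(90°) = 36 + 25 - 0 = 61
  QD = √61

Step 2: From QR = 6, RP = 2, and ∠QRP = 120°, by the law of cosines:
  QP² = QR² + RP² - 2·QR·RP·cos(120°) = 36 + 4 + 12 = 52
  QP = 2·√13

Step 3: From QR = 6, QY = 7, RY = 7, by the inverse law of cosines:
  cos(∠RQY) = (QR² + QY² - RY²) / (2·QR·QY)
  ∠RQY = 64.62°

Step 4: From YQ = 7, YR = 7, QR = 6, by the inverse law of cosines:
  cos(∠QYR) = (YQ² + YR² - QR²) / (2·YQ·YR)
  ∠QYR = 50.75°

Step 5: From YR = 7, YW = 14, RW = 10, by the inverse law of cosines:
  cos(∠RYW) = (YR² + YW² - RW²) / (2·YR·YW)
  ∠RYW = 42.29°

Step 6: From RQ = 6, RY = 7, QY = 7, by the inverse law of cosines:
  cos(∠QRY) = (RQ² + RY² - QY²) / (2·RQ·RY)
  ∠QRY = 64.62°

Step 7: From RW = 10, RY = 7, WY = 14, by the inverse law of cosines:
  cos(∠WRY) = (RW² + RY² - WY²) / (2·RW·RY)
  ∠WRY = 109.62°

Step 8: From WR = 10, WY = 14, RY = 7, by the inverse law of cosines:
  cos(∠RWY) = (WR² + WY² - RY²) / (2·WR·WY)
  ∠RWY = 28.1°

Step 9: From PQ = 2·√13, QU = 11, and ∠PQU = 90°, by the law of cosines:
  PU² = PQ² + QU² - 2·PQ·QU·cos(90°) = 52 + 121 - 0 = 173
  PU = √173

Step 10: From QD = √61, QR = 6, DR = 5, by the inverse law of cosines:
  cos(∠DQR) = (QD² + QR² - DR²) / (2·QD·QR)
  ∠DQR = 39.81°

Step 11: From QP = 2·√13, QR = 6, PR = 2, by the inverse law of cosines:
  cos(∠PQR) = (QP² + QR² - PR²) / (2·QP·QR)
  ∠PQR = 13.9°

Step 12: From DQ = √61, DR = 5, QR = 6, by the inverse law of cosines:
  cos(∠QDR) = (DQ² + DR² - QR²) / (2·DQ·DR)
  ∠QDR = 50.19°

Step 13: From PQ = 2·√13, PR = 2, QR = 6, by the inverse law of cosines:
  cos(∠QPR) = (PQ² + PR² - QR²) / (2·PQ·PR)
  ∠QPR = 46.1°

Step 14: From PQ = 2·√13, PU = √173, QU = 11, by the inverse law of cosines:
  cos(∠QPU) = (PQ² + PU² - QU²) / (2·PQ·PU)
  ∠QPU = 56.75°

Step 15: From UP = √173, UQ = 11, PQ = 2·√13, by the inverse law of cosines:
  cos(∠PUQ) = (UP² + UQ² - PQ²) / (2·UP·UQ)
  ∠PUQ = 33.25°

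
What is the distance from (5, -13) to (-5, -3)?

The horizontal distance is |-5 - 5| = 10 and the vertical distance is |-3 - -13| = 10.
By the Pythagorean theorem, d = sqrt(10^2 + 10^2) = sqrt(200) = 10*sqrt(2).

10*sqrt(2)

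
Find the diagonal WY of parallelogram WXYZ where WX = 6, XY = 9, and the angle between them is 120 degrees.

Law of cosines: d^2 = 6^2 + 9^2 - 2(6)(9)cos(120°) = 171, so d = 3*sqrt(19).

3*sqrt(19)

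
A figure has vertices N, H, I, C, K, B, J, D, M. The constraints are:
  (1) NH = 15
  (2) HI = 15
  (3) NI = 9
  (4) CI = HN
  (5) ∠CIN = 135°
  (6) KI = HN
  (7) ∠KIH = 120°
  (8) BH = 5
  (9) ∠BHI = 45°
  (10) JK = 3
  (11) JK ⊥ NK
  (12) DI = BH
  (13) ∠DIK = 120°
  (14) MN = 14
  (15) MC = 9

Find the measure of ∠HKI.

From the given relations: KI = HN = 15.
Step 1: By the law of cosines on triangle KIH: KH² = 15² + 15² − 2·15·15·cos(120°) = 675, so KH = 15·√3.
Step 2: By the inverse law of cosines on triangle HKI: cos(∠HKI) = ((15·√3)² + 15² − 15²) / (2·15·√3·15) = 675/779.42 = 0.866, so ∠HKI = 30°.

Therefore, the measure of angle ∠HKI = 30°.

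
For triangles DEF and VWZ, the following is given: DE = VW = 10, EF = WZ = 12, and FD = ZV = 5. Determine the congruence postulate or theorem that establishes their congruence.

Consider the given information: DE = VW = 10, EF = WZ = 12, and FD = ZV = 5
This is not SAS or AAS: SAS requires two sides and the included angle between them. AAS requires two angles and a non-included side.
The correct criterion is SSS. All three pairs of corresponding sides are equal (Side-Side-Side).

SSS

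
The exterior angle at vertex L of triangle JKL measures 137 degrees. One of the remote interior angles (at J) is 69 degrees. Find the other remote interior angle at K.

By the exterior angle theorem: exterior angle = sum of remote interior angles.
137 = 69 + angle K
angle K = 137 - 69 = 68 degrees

68 degrees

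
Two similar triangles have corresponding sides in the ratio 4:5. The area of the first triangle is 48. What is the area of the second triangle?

Area ratio = (4/5)^2 = 16/25. Area of the second triangle = 48 * 25/16 = 75.

75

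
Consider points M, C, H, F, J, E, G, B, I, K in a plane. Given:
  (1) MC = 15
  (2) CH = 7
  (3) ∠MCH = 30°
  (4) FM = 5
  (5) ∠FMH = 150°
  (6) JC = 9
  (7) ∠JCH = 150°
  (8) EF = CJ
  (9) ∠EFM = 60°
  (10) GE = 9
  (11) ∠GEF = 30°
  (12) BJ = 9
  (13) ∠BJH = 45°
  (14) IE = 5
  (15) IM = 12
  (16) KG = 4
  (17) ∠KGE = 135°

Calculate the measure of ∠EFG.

From the given relations: EF = CJ = 9.
Step 1: By the law of cosines on triangle FEG: FG² = 9² + 9² − 2·9·9·cos(30°) = 21.7, so FG ≈ 4.66.
Step 2: By the inverse law of cosines on triangle EFG: cos(∠EFG) = (9² + 4.66² − 9²) / (2·9·4.66) = 21.7/83.86 = 0.2588, so ∠EFG = 75°.

Therefore, the measure of angle ∠EFG = 75°.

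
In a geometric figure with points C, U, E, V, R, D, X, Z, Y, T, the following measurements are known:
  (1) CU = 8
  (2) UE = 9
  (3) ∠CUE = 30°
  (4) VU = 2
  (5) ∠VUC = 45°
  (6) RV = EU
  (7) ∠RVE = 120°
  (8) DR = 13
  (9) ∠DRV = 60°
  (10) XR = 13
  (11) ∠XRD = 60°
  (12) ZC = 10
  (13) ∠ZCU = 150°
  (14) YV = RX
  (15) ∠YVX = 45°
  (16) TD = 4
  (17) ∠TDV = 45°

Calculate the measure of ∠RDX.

Step 1: By the law of cosines on triangle DRX: DX² = 13² + 13² − 2·13·13·cos(60°) = 169, so DX = 13.
Step 2: By the inverse law of cosines on triangle RDX: cos(∠RDX) = (13² + 13² − 13²) / (2·13·13) = 169/338 = 0.5, so ∠RDX = 60°.

Therefore, the measure of angle ∠RDX = 60°.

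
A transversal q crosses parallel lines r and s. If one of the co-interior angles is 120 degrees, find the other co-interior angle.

Co-interior angles (same-side interior) formed by parallel lines and a transversal are supplementary (sum to 180 degrees).
The given angle is 120 degrees.
The co-interior angle = 180 - 120 = 60 degrees.

60 degrees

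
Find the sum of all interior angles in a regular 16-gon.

The sum of interior angles of an n-sided polygon is (n - 2) * 180.
For n = 16: (16 - 2) * 180 = 14 * 180 = 2520 degrees.

2520 degrees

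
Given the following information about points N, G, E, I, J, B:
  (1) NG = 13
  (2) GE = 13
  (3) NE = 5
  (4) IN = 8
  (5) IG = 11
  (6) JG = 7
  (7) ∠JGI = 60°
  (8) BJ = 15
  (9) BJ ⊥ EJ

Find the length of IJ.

Step 1: By the law of cosines on triangle IGJ: IJ² = 11² + 7² − 2·11·7·cos(60°) = 93, so IJ = √93.

Therefore, the length of IJ = √93.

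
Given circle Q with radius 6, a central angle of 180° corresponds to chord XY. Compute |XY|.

Chord length = 2r sin(θ/2)
= 2 × 6 × sin(180°/2)
= 2 × 6 × sin(90°)
= 12

12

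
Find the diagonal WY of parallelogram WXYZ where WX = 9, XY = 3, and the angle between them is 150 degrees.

The diagonal of a parallelogram can be found by treating two adjacent sides and the diagonal as a triangle.
Applying the law of cosines with sides 9, 3 and included angle 150°:
d^2 = 81 + 9 - 54*cos(150°) = 27*sqrt(3) + 90
d = 3*sqrt(3*sqrt(3) + 10)

3*sqrt(3*sqrt(3) + 10)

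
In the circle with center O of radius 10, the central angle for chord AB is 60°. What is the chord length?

Chord = 2(10) sin(30°) = 10

10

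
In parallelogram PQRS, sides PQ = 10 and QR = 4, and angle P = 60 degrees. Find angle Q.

Consecutive angles are supplementary: angle Q = 180 - 60 = 120 degrees.

120 degrees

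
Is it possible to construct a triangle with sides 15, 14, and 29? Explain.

Check the triangle inequality: 15 + 14 = 29 ≤ 29.
Since the sum of two sides does not exceed the third, no triangle can be formed.

No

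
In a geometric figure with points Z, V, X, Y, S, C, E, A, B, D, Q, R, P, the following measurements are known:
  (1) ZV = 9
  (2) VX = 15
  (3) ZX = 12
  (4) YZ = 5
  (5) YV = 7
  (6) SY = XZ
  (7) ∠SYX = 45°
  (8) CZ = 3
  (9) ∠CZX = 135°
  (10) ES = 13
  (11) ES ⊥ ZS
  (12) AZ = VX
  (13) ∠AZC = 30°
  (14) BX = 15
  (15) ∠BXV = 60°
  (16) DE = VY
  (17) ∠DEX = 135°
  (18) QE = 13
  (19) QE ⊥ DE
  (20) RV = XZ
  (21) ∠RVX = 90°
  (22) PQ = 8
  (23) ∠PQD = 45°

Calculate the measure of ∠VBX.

Step 1: By the law of cosines on triangle BXV: BV² = 15² + 15² − 2·15·15·cos(60°) = 225, so BV = 15.
Step 2: By the inverse law of cosines on triangle VBX: cos(∠VBX) = (15² + 15² − 15²) / (2·15·15) = 225/450 = 0.5, so ∠VBX = 60°.

Therefore, the measure of angle ∠VBX = 60°.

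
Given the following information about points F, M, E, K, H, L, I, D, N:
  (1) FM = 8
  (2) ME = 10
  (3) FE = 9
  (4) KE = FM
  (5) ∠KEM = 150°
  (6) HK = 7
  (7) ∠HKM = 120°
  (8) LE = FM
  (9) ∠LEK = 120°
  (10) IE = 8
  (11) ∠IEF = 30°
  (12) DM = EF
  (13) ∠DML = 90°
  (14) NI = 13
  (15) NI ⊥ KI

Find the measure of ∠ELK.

From the given relations: LE = FM = 8; KE = FM = 8.
Step 1: By the law of cosines on triangle LEK: LK² = 8² + 8² − 2·8·8·cos(120°) = 192, so LK = 8·√3.
Step 2: By the inverse law of cosines on triangle ELK: cos(∠ELK) = (8² + (8·√3)² − 8²) / (2·8·8·√3) = 192/221.7 = 0.866, so ∠ELK = 30°.

Therefore, the measure of angle ∠ELK = 30°.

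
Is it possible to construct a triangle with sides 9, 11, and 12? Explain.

For three segments to close into a triangle, no single side can be as long as the other two combined.
The longest side is 12, and 9 + 11 = 20 > 12.
A triangle can be formed.

Yes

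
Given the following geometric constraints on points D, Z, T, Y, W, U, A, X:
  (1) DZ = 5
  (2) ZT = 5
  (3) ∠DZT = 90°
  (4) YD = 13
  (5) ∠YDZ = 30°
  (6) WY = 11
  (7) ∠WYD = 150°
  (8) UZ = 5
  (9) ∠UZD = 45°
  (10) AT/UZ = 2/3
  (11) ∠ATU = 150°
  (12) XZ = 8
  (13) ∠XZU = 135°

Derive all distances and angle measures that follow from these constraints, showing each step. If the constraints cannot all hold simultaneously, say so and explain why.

The constraints are consistent.

From the given relations:
  AT = 2/3·UZ = 2/3·5 ≈ 3.33

Step 1: From DZ = 5, ZT = 5, and ∠DZT = 90°, by the law of cosines:
  DT² = DZ² + ZT² - 2·DZ·ZT·cos(90°) = 25 + 25 - 0 = 50
  DT = 5·√2

Step 2: From DY = 13, YW = 11, and ∠DYW = 150°, by the law of cosines:
  DW² = DY² + YW² - 2·DY·YW·cos(150°) = 169 + 121 + 247.7 = 537.7
  DW ≈ 23.19

Step 3: From DZ = 5, ZU = 5, and ∠DZU = 45°, by the law of cosines:
  DU² = DZ² + ZU² - 2·DZ·ZU·cos(45°) = 25 + 25 - 35.36 = 14.64
  DU ≈ 3.83

Step 4: From ZD = 5, DY = 13, and ∠ZDY = 30°, by the law of cosines:
  ZY² = ZD² + DY² - 2·ZD·DY·cos(30°) = 25 + 169 - 112.6 = 81.42
  ZY ≈ 9.02

Step 5: From UZ = 5, ZX = 8, and ∠UZX = 135°, by the law of cosines:
  UX² = UZ² + ZX² - 2·UZ·ZX·cos(135°) = 25 + 64 + 56.57 = 145.6
  UX ≈ 12.07

Step 6: From DT = 5·√2, DZ = 5, TZ = 5, by the inverse law of cosines:
  cos(∠TDZ) = (DT² + DZ² - TZ²) / (2·DT·DZ)
  ∠TDZ = 45°

Step 7: From DU = 3.83, DZ = 5, UZ = 5, by the inverse law of cosines:
  cos(∠UDZ) = (DU² + DZ² - UZ²) / (2·DU·DZ)
  ∠UDZ = 67.5°

Step 8: From DW = 23.19, DY = 13, WY = 11, by the inverse law of cosines:
  cos(∠WDY) = (DW² + DY² - WY²) / (2·DW·DY)
  ∠WDY = 13.72°

Step 9: From ZD = 5, ZY = 9.02, DY = 13, by the inverse law of cosines:
  cos(∠DZY) = (ZD² + ZY² - DY²) / (2·ZD·ZY)
  ∠DZY = 133.91°

Step 10: From TD = 5·√2, TZ = 5, DZ = 5, by the inverse law of cosines:
  cos(∠DTZ) = (TD² + TZ² - DZ²) / (2·TD·TZ)
  ∠DTZ = 45°

Step 11: From YD = 13, YZ = 9.02, DZ = 5, by the inverse law of cosines:
  cos(∠DYZ) = (YD² + YZ² - DZ²) / (2·YD·YZ)
  ∠DYZ = 16.09°

Step 12: From WD = 23.19, WY = 11, DY = 13, by the inverse law of cosines:
  cos(∠DWY) = (WD² + WY² - DY²) / (2·WD·WY)
  ∠DWY = 16.28°

Step 13: From UD = 3.83, UZ = 5, DZ = 5, by the inverse law of cosines:
  cos(∠DUZ) = (UD² + UZ² - DZ²) / (2·UD·UZ)
  ∠DUZ = 67.5°

Step 14: From UX = 12.07, UZ = 5, XZ = 8, by the inverse law of cosines:
  cos(∠XUZ) = (UX² + UZ² - XZ²) / (2·UX·UZ)
  ∠XUZ = 27.96°

Step 15: From XU = 12.07, XZ = 8, UZ = 5, by the inverse law of cosines:
  cos(∠UXZ) = (XU² + XZ² - UZ²) / (2·XU·XZ)
  ∠UXZ = 17.04°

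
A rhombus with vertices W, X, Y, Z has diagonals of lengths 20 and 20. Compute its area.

The diagonals of a rhombus divide it into four right triangles.
Each triangle has legs 20/ 2 = 10 and 20/2 = 10, so each has area (1/2)*10*10 = 50.
Four such triangles give total area = (d1 * d2) / 2 = 200.

200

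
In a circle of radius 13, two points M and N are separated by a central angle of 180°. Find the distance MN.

Drop a perpendicular from the center to the chord, bisecting both the chord and the central angle.
Each half-chord = r sin(θ/2) = 13 sin(90°).
The full chord = 2 × 13 × sin(90°) = 26.

26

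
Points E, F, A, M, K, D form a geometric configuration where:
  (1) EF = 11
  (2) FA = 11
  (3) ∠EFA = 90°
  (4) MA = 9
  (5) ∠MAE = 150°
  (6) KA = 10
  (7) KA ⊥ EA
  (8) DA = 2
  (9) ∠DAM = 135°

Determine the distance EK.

Step 1: By the law of cosines on triangle EFA: EA² = 11² + 11² − 2·11·11·cos(90°) = 242, so EA = 11·√2.
Step 2: By the law of cosines on triangle EAK: EK² = (11·√2)² + 10² − 2·11·√2·10·cos(90°) = 342, so EK = 3·√38.

Therefore, the length of EK = 3·√38.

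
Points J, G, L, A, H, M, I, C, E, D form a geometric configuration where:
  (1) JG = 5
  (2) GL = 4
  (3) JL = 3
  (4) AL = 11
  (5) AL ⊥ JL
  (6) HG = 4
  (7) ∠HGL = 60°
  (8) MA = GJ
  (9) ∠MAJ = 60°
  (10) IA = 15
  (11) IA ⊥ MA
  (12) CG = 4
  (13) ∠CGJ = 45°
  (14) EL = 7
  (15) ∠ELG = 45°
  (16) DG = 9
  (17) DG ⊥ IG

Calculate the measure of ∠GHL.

Step 1: By the law of cosines on triangle HGL: HL² = 4² + 4² − 2·4·4·cos(60°) = 16, so HL = 4.
Step 2: By the inverse law of cosines on triangle GHL: cos(∠GHL) = (4² + 4² − 4²) / (2·4·4) = 16/32 = 0.5, so ∠GHL = 60°.

Therefore, the measure of angle ∠GHL = 60°.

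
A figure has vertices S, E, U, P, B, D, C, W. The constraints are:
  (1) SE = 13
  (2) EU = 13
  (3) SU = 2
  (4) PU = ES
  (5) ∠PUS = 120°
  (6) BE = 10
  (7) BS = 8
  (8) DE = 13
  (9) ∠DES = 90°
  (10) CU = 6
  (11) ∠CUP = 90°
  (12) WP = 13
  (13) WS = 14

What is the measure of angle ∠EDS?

Step 1: By the law of cosines on triangle DES: DS² = 13² + 13² − 2·13·13·cos(90°) = 338, so DS = 13·√2.
Step 2: By the inverse law of cosines on triangle EDS: cos(∠EDS) = (13² + (13·√2)² − 13²) / (2·13·13·√2) = 338/478 = 0.7071, so ∠EDS = 45°.

Therefore, the measure of angle ∠EDS = 45°.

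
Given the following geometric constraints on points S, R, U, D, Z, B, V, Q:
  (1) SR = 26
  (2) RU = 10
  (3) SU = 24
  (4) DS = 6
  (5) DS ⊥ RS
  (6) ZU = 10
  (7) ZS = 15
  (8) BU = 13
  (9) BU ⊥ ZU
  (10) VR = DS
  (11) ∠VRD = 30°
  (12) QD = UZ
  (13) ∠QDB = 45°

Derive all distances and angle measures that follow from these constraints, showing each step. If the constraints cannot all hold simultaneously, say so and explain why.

The constraints are consistent.

From the given relations:
  VR = DS = 6
  QD = UZ = 10

Step 1: From RS = 26, SD = 6, and ∠RSD = 90°, by the law of cosines:
  RD² = RS² + SD² - 2·RS·SD·cos(90°) = 676 + 36 - 0 = 712
  RD = 2·√178

Step 2: From ZU = 10, UB = 13, and ∠ZUB = 90°, by the law of cosines:
  ZB² = ZU² + UB² - 2·ZU·UB·cos(90°) = 100 + 169 - 0 = 269
  ZB ≈ 16.4

Step 3: From SR = 26, SU = 24, RU = 10, by the inverse law of cosines:
  cos(∠RSU) = (SR² + SU² - RU²) / (2·SR·SU)
  ∠RSU = 22.62°

Step 4: From SU = 24, SZ = 15, UZ = 10, by the inverse law of cosines:
  cos(∠USZ) = (SU² + SZ² - UZ²) / (2·SU·SZ)
  ∠USZ = 13.19°

Step 5: From RS = 26, RU = 10, SU = 24, by the inverse law of cosines:
  cos(∠SRU) = (RS² + RU² - SU²) / (2·RS·RU)
  ∠SRU = 67.38°

Step 6: From UR = 10, US = 24, RS = 26, by the inverse law of cosines:
  cos(∠RUS) = (UR² + US² - RS²) / (2·UR·US)
  ∠RUS = 90°

Step 7: From US = 24, UZ = 10, SZ = 15, by the inverse law of cosines:
  cos(∠SUZ) = (US² + UZ² - SZ²) / (2·US·UZ)
  ∠SUZ = 20.02°

Step 8: From ZS = 15, ZU = 10, SU = 24, by the inverse law of cosines:
  cos(∠SZU) = (ZS² + ZU² - SU²) / (2·ZS·ZU)
  ∠SZU = 146.79°

Step 9: From DR = 2·√178, RV = 6, and ∠DRV = 30°, by the law of cosines:
  DV² = DR² + RV² - 2·DR·RV·cos(30°) = 712 + 36 - 277.3 = 470.7
  DV ≈ 21.7

Step 10: From RD = 2·√178, RS = 26, DS = 6, by the inverse law of cosines:
  cos(∠DRS) = (RD² + RS² - DS²) / (2·RD·RS)
  ∠DRS = 12.99°

Step 11: From DR = 2·√178, DS = 6, RS = 26, by the inverse law of cosines:
  cos(∠RDS) = (DR² + DS² - RS²) / (2·DR·DS)
  ∠RDS = 77.01°

Step 12: From ZB = 16.4, ZU = 10, BU = 13, by the inverse law of cosines:
  cos(∠BZU) = (ZB² + ZU² - BU²) / (2·ZB·ZU)
  ∠BZU = 52.43°

Step 13: From BU = 13, BZ = 16.4, UZ = 10, by the inverse law of cosines:
  cos(∠UBZ) = (BU² + BZ² - UZ²) / (2·BU·BZ)
  ∠UBZ = 37.57°

Step 14: From DR = 2·√178, DV = 21.7, RV = 6, by the inverse law of cosines:
  cos(∠RDV) = (DR² + DV² - RV²) / (2·DR·DV)
  ∠RDV = 7.95°

Step 15: From VD = 21.7, VR = 6, DR = 2·√178, by the inverse law of cosines:
  cos(∠DVR) = (VD² + VR² - DR²) / (2·VD·VR)
  ∠DVR = 142.05°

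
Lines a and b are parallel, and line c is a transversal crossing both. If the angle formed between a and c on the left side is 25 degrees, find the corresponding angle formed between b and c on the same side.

When a transversal crosses parallel lines, angles in the same position at each intersection are called corresponding angles.
These are always equal, so the answer is 25 degrees.

25 degrees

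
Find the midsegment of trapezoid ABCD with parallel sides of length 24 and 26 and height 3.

The midsegment of a trapezoid = (base1 + base2) / 2
midsegment = (24 + 26) / 2
midsegment = 50 / 2
midsegment = 25

25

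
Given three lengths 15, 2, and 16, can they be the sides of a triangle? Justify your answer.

Sort the sides: 2, 15, 16.
It suffices to check that the sum of the two smallest exceeds the largest:
2 + 15 = 17 > 16. ✓
Yes, a valid triangle can be formed.

Yes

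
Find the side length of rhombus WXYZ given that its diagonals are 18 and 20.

The diagonals of a rhombus bisect each other at right angles.
Half-diagonals: 18/2 = 9 and 20/2 = 10
side = sqrt(9^2 + 10^2)
side = sqrt(81 + 100)
side = sqrt(181)

sqrt(181)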